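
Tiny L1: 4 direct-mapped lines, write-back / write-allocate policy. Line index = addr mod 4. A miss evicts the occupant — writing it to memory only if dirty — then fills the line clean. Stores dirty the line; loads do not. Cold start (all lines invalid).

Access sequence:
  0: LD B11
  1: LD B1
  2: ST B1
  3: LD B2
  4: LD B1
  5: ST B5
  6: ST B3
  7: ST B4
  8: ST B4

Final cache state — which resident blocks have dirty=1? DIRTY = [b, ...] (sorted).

0: R B11 → L3 miss [-]
1: R B1 → L1 miss [-]
2: W B1 → L1 hit [D]
3: R B2 → L2 miss [-]
4: R B1 → L1 hit [D]
5: W B5 → L1 miss wb→B1 [D]
6: W B3 → L3 miss [D]
7: W B4 → L0 miss [D]
8: W B4 → L0 hit [D]

DIRTY = [3, 4, 5]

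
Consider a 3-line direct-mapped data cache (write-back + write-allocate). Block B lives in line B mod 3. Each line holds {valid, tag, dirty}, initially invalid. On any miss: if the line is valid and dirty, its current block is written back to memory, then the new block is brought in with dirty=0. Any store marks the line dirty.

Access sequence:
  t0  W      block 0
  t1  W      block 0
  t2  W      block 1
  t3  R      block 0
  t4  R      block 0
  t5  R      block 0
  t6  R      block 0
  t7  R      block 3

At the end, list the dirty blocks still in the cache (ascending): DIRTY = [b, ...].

0: W B0 -> L0 miss  d=D]
1: W B0 -> L0 hit  d=D]
2: W B1 -> L1 miss  d=D]
3: R B0 -> L0 hit  d=D]
4: R B0 -> L0 hit  d=D]
5: R B0 -> L0 hit  d=D]
6: R B0 -> L0 hit  d=D]
7: R B3 -> L0 miss wb->B0  d=-]

DIRTY = [1]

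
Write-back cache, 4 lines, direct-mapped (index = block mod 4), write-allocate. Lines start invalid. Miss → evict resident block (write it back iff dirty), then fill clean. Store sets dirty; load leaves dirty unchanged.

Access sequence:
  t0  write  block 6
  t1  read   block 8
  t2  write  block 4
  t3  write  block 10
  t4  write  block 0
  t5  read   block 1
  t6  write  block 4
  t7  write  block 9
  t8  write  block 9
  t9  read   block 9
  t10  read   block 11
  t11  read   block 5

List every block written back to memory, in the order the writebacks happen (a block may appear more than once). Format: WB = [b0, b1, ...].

0: W B6 -> L2 miss  d=D]
1: R B8 -> L0 miss  d=-]
2: W B4 -> L0 miss  d=D]
3: W B10 -> L2 miss wb->B6  d=D]
4: W B0 -> L0 miss wb->B4  d=D]
5: R B1 -> L1 miss  d=-]
6: W B4 -> L0 miss wb->B0  d=D]
7: W B9 -> L1 miss  d=D]
8: W B9 -> L1 hit  d=D]
9: R B9 -> L1 hit  d=D]
10: R B11 -> L3 miss  d=-]
11: R B5 -> L1 miss wb->B9  d=-]

WB = [6, 4, 0, 9]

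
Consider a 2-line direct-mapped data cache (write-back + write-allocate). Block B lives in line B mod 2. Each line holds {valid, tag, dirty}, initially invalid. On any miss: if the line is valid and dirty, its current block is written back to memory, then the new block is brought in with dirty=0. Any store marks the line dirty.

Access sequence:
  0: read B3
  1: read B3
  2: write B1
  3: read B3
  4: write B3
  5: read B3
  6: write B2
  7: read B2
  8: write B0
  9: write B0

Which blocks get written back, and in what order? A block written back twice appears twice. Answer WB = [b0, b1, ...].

WB = [1, 2]

  0 | R B3 → L1 miss [-]
  1 | R B3 → L1 hit [-]
  2 | W B1 → L1 miss [D]
  3 | R B3 → L1 miss wb→B1 [-]
  4 | W B3 → L1 hit [D]
  5 | R B3 → L1 hit [D]
  6 | W B2 → L0 miss [D]
  7 | R B2 → L0 hit [D]
  8 | W B0 → L0 miss wb→B2 [D]
  9 | W B0 → L0 hit [D]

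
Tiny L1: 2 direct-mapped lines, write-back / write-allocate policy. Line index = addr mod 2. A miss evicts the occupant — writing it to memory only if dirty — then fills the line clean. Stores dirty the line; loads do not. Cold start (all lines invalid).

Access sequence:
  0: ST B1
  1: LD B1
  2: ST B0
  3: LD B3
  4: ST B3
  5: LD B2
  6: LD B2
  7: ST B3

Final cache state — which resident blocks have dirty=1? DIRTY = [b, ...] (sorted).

DIRTY = [3]

0: W B1 → L1 miss [D]
1: R B1 → L1 hit [D]
2: W B0 → L0 miss [D]
3: R B3 → L1 miss wb→B1 [-]
4: W B3 → L1 hit [D]
5: R B2 → L0 miss wb→B0 [-]
6: R B2 → L0 hit [-]
7: W B3 → L1 hit [D]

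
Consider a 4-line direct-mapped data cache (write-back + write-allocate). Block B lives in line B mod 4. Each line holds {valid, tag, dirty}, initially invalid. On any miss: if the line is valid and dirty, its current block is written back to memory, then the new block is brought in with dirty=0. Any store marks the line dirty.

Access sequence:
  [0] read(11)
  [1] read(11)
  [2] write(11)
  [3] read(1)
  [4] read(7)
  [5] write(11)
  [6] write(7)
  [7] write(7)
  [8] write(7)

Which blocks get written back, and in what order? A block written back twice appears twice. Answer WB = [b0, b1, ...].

0: R B11 -> L3 miss  d=-]
1: R B11 -> L3 hit  d=-]
2: W B11 -> L3 hit  d=D]
3: R B1 -> L1 miss  d=-]
4: R B7 -> L3 miss wb->B11  d=-]
5: W B11 -> L3 miss  d=D]
6: W B7 -> L3 miss wb->B11  d=D]
7: W B7 -> L3 hit  d=D]
8: W B7 -> L3 hit  d=D]

WB = [11, 11]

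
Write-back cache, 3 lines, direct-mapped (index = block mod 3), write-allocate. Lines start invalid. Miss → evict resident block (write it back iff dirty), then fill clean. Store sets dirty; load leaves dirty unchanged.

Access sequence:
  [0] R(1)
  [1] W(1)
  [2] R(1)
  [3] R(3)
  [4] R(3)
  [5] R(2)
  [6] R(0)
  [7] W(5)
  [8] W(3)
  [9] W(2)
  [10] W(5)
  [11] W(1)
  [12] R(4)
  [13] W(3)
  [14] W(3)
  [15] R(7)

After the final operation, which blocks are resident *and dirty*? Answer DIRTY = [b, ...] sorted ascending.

0: R B1 -> L1 miss  d=-]
1: W B1 -> L1 hit  d=D]
2: R B1 -> L1 hit  d=D]
3: R B3 -> L0 miss  d=-]
4: R B3 -> L0 hit  d=-]
5: R B2 -> L2 miss  d=-]
6: R B0 -> L0 miss  d=-]
7: W B5 -> L2 miss  d=D]
8: W B3 -> L0 miss  d=D]
9: W B2 -> L2 miss wb->B5  d=D]
10: W B5 -> L2 miss wb->B2  d=D]
11: W B1 -> L1 hit  d=D]
12: R B4 -> L1 miss wb->B1  d=-]
13: W B3 -> L0 hit  d=D]
14: W B3 -> L0 hit  d=D]
15: R B7 -> L1 miss  d=-]

DIRTY = [3, 5]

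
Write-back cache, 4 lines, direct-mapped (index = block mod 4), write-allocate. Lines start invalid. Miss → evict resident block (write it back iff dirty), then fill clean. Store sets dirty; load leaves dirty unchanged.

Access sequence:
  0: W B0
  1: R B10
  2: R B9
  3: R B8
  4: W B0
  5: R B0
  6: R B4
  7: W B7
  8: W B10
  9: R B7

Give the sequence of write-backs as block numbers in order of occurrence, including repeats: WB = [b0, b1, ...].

0: W B0 -> L0 miss  d=D]
1: R B10 -> L2 miss  d=-]
2: R B9 -> L1 miss  d=-]
3: R B8 -> L0 miss wb->B0  d=-]
4: W B0 -> L0 miss  d=D]
5: R B0 -> L0 hit  d=D]
6: R B4 -> L0 miss wb->B0  d=-]
7: W B7 -> L3 miss  d=D]
8: W B10 -> L2 hit  d=D]
9: R B7 -> L3 hit  d=D]

WB = [0, 0]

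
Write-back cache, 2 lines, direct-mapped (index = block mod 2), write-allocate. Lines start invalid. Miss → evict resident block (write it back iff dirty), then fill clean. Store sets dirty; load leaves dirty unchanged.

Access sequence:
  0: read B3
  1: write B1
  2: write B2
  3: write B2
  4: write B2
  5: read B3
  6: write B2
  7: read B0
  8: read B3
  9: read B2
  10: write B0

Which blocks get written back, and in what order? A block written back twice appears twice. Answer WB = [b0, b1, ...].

WB = [1, 2]

  0 | R B3 → L1 miss [-]
  1 | W B1 → L1 miss [D]
  2 | W B2 → L0 miss [D]
  3 | W B2 → L0 hit [D]
  4 | W B2 → L0 hit [D]
  5 | R B3 → L1 miss wb→B1 [-]
  6 | W B2 → L0 hit [D]
  7 | R B0 → L0 miss wb→B2 [-]
  8 | R B3 → L1 hit [-]
  9 | R B2 → L0 miss [-]
  10 | W B0 → L0 miss [D]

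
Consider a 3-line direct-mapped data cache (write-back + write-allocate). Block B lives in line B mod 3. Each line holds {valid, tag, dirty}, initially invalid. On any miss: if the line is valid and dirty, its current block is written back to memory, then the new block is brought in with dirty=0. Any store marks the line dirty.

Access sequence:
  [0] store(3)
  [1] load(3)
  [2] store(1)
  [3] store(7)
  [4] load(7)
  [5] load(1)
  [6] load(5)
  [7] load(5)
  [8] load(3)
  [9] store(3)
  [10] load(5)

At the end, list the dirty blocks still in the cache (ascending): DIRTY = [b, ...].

0: W B3 -> L0 miss  d=D]
1: R B3 -> L0 hit  d=D]
2: W B1 -> L1 miss  d=D]
3: W B7 -> L1 miss wb->B1  d=D]
4: R B7 -> L1 hit  d=D]
5: R B1 -> L1 miss wb->B7  d=-]
6: R B5 -> L2 miss  d=-]
7: R B5 -> L2 hit  d=-]
8: R B3 -> L0 hit  d=D]
9: W B3 -> L0 hit  d=D]
10: R B5 -> L2 hit  d=-]

DIRTY = [3]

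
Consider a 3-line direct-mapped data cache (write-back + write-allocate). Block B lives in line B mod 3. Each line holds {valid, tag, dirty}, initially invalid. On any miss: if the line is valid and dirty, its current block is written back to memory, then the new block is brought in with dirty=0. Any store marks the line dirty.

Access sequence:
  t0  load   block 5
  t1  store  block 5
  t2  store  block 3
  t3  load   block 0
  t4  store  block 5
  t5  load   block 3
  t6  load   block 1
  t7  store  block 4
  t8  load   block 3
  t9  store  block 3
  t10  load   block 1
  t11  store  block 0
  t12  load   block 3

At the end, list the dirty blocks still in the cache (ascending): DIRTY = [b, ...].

DIRTY = [5]

0: R B5 -> L2 miss  d=-]
1: W B5 -> L2 hit  d=D]
2: W B3 -> L0 miss  d=D]
3: R B0 -> L0 miss wb->B3  d=-]
4: W B5 -> L2 hit  d=D]
5: R B3 -> L0 miss  d=-]
6: R B1 -> L1 miss  d=-]
7: W B4 -> L1 miss  d=D]
8: R B3 -> L0 hit  d=-]
9: W B3 -> L0 hit  d=D]
10: R B1 -> L1 miss wb->B4  d=-]
11: W B0 -> L0 miss wb->B3  d=D]
12: R B3 -> L0 miss wb->B0  d=-]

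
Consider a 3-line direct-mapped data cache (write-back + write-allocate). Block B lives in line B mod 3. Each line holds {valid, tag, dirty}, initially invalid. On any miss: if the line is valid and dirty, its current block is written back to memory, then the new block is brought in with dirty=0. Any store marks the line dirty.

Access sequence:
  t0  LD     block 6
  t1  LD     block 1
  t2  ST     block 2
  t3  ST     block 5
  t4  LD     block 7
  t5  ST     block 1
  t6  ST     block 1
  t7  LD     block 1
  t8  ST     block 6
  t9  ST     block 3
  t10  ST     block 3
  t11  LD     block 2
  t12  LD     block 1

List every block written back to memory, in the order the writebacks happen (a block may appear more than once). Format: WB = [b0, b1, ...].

WB = [2, 6, 5]

  0 | R B6 → L0 miss [-]
  1 | R B1 → L1 miss [-]
  2 | W B2 → L2 miss [D]
  3 | W B5 → L2 miss wb→B2 [D]
  4 | R B7 → L1 miss [-]
  5 | W B1 → L1 miss [D]
  6 | W B1 → L1 hit [D]
  7 | R B1 → L1 hit [D]
  8 | W B6 → L0 hit [D]
  9 | W B3 → L0 miss wb→B6 [D]
  10 | W B3 → L0 hit [D]
  11 | R B2 → L2 miss wb→B5 [-]
  12 | R B1 → L1 hit [D]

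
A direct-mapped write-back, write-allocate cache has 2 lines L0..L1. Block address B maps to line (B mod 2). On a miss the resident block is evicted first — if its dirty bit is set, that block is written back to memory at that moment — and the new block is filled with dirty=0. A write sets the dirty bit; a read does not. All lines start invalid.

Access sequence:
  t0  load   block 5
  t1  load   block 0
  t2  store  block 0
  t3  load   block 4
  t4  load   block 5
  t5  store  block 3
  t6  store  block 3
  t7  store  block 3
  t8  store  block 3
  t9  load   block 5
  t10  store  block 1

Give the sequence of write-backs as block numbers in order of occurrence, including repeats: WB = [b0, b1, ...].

WB = [0, 3]

0: R B5 -> L1 miss  d=-]
1: R B0 -> L0 miss  d=-]
2: W B0 -> L0 hit  d=D]
3: R B4 -> L0 miss wb->B0  d=-]
4: R B5 -> L1 hit  d=-]
5: W B3 -> L1 miss  d=D]
6: W B3 -> L1 hit  d=D]
7: W B3 -> L1 hit  d=D]
8: W B3 -> L1 hit  d=D]
9: R B5 -> L1 miss wb->B3  d=-]
10: W B1 -> L1 miss  d=D]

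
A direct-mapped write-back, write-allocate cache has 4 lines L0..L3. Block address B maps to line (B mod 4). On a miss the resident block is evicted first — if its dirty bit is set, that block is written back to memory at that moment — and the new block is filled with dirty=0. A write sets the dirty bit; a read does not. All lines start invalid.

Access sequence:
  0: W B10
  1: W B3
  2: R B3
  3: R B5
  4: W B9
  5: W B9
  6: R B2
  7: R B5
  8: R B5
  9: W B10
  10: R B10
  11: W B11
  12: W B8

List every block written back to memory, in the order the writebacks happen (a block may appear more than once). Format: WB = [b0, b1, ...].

WB = [10, 9, 3]

0: W B10 -> L2 miss  d=D]
1: W B3 -> L3 miss  d=D]
2: R B3 -> L3 hit  d=D]
3: R B5 -> L1 miss  d=-]
4: W B9 -> L1 miss  d=D]
5: W B9 -> L1 hit  d=D]
6: R B2 -> L2 miss wb->B10  d=-]
7: R B5 -> L1 miss wb->B9  d=-]
8: R B5 -> L1 hit  d=-]
9: W B10 -> L2 miss  d=D]
10: R B10 -> L2 hit  d=D]
11: W B11 -> L3 miss wb->B3  d=D]
12: W B8 -> L0 miss  d=D]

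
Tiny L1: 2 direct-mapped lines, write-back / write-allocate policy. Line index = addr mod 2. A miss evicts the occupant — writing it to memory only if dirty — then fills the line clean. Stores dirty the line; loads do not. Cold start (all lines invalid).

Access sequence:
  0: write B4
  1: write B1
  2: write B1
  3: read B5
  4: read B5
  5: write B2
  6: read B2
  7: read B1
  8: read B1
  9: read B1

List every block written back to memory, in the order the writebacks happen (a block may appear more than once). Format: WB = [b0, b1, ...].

WB = [1, 4]

  0 | W B4 → L0 miss [D]
  1 | W B1 → L1 miss [D]
  2 | W B1 → L1 hit [D]
  3 | R B5 → L1 miss wb→B1 [-]
  4 | R B5 → L1 hit [-]
  5 | W B2 → L0 miss wb→B4 [D]
  6 | R B2 → L0 hit [D]
  7 | R B1 → L1 miss [-]
  8 | R B1 → L1 hit [-]
  9 | R B1 → L1 hit [-]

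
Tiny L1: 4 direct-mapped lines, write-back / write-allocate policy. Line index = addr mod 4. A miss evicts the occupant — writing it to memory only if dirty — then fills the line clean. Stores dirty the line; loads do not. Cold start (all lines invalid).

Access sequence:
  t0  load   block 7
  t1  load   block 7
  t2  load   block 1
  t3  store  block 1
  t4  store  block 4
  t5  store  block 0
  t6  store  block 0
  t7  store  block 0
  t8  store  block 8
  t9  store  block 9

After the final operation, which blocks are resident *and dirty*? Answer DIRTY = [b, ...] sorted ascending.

DIRTY = [8, 9]

0: R B7 -> L3 miss  d=-]
1: R B7 -> L3 hit  d=-]
2: R B1 -> L1 miss  d=-]
3: W B1 -> L1 hit  d=D]
4: W B4 -> L0 miss  d=D]
5: W B0 -> L0 miss wb->B4  d=D]
6: W B0 -> L0 hit  d=D]
7: W B0 -> L0 hit  d=D]
8: W B8 -> L0 miss wb->B0  d=D]
9: W B9 -> L1 miss wb->B1  d=D]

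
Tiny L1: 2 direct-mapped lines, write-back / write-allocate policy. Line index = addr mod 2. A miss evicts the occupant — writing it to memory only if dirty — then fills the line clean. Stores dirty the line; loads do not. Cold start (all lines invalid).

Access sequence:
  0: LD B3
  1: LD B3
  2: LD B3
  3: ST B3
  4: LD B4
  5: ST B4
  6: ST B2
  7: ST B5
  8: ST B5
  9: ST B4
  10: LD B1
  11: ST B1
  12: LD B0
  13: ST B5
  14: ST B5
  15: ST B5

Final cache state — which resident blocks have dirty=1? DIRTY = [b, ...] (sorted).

DIRTY = [5]

0: R B3 → L1 miss [-]
1: R B3 → L1 hit [-]
2: R B3 → L1 hit [-]
3: W B3 → L1 hit [D]
4: R B4 → L0 miss [-]
5: W B4 → L0 hit [D]
6: W B2 → L0 miss wb→B4 [D]
7: W B5 → L1 miss wb→B3 [D]
8: W B5 → L1 hit [D]
9: W B4 → L0 miss wb→B2 [D]
10: R B1 → L1 miss wb→B5 [-]
11: W B1 → L1 hit [D]
12: R B0 → L0 miss wb→B4 [-]
13: W B5 → L1 miss wb→B1 [D]
14: W B5 → L1 hit [D]
15: W B5 → L1 hit [D]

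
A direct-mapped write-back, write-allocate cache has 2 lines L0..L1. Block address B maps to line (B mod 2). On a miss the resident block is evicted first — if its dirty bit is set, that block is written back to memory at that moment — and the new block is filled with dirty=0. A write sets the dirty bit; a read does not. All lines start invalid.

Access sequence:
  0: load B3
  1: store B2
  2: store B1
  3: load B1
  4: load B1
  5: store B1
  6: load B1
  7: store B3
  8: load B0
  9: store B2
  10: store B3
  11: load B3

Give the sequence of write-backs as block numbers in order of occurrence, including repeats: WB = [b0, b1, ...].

  0 | R B3 → L1 miss [-]
  1 | W B2 → L0 miss [D]
  2 | W B1 → L1 miss [D]
  3 | R B1 → L1 hit [D]
  4 | R B1 → L1 hit [D]
  5 | W B1 → L1 hit [D]
  6 | R B1 → L1 hit [D]
  7 | W B3 → L1 miss wb→B1 [D]
  8 | R B0 → L0 miss wb→B2 [-]
  9 | W B2 → L0 miss [D]
  10 | W B3 → L1 hit [D]
  11 | R B3 → L1 hit [D]

WB = [1, 2]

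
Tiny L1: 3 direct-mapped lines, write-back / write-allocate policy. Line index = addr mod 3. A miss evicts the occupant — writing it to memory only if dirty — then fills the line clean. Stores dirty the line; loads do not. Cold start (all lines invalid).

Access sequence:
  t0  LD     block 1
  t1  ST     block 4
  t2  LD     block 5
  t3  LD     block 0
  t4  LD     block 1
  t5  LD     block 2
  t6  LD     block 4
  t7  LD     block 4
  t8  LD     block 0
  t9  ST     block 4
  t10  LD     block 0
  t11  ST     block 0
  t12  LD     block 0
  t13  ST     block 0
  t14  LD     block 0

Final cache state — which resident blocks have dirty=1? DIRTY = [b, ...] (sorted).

DIRTY = [0, 4]

0: R B1 → L1 miss [-]
1: W B4 → L1 miss [D]
2: R B5 → L2 miss [-]
3: R B0 → L0 miss [-]
4: R B1 → L1 miss wb→B4 [-]
5: R B2 → L2 miss [-]
6: R B4 → L1 miss [-]
7: R B4 → L1 hit [-]
8: R B0 → L0 hit [-]
9: W B4 → L1 hit [D]
10: R B0 → L0 hit [-]
11: W B0 → L0 hit [D]
12: R B0 → L0 hit [D]
13: W B0 → L0 hit [D]
14: R B0 → L0 hit [D]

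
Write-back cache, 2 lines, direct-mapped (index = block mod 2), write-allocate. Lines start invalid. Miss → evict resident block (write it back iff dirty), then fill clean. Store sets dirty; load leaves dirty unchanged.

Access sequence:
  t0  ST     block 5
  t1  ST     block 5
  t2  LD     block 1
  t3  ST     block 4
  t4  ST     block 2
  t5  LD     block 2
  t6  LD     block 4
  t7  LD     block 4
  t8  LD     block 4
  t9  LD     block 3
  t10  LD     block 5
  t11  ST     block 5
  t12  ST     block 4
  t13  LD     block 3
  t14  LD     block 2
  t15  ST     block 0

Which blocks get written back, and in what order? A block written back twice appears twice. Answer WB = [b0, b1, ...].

  0 | W B5 → L1 miss [D]
  1 | W B5 → L1 hit [D]
  2 | R B1 → L1 miss wb→B5 [-]
  3 | W B4 → L0 miss [D]
  4 | W B2 → L0 miss wb→B4 [D]
  5 | R B2 → L0 hit [D]
  6 | R B4 → L0 miss wb→B2 [-]
  7 | R B4 → L0 hit [-]
  8 | R B4 → L0 hit [-]
  9 | R B3 → L1 miss [-]
  10 | R B5 → L1 miss [-]
  11 | W B5 → L1 hit [D]
  12 | W B4 → L0 hit [D]
  13 | R B3 → L1 miss wb→B5 [-]
  14 | R B2 → L0 miss wb→B4 [-]
  15 | W B0 → L0 miss [D]

WB = [5, 4, 2, 5, 4]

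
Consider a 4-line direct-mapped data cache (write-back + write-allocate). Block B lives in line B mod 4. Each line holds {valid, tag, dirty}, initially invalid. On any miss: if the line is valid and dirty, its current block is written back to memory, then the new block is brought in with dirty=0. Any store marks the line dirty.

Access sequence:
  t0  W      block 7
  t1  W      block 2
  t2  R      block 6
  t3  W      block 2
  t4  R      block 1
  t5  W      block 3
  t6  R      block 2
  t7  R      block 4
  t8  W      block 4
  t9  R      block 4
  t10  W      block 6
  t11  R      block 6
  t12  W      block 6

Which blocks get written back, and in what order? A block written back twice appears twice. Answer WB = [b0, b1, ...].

0: W B7 → L3 miss [D]
1: W B2 → L2 miss [D]
2: R B6 → L2 miss wb→B2 [-]
3: W B2 → L2 miss [D]
4: R B1 → L1 miss [-]
5: W B3 → L3 miss wb→B7 [D]
6: R B2 → L2 hit [D]
7: R B4 → L0 miss [-]
8: W B4 → L0 hit [D]
9: R B4 → L0 hit [D]
10: W B6 → L2 miss wb→B2 [D]
11: R B6 → L2 hit [D]
12: W B6 → L2 hit [D]

WB = [2, 7, 2]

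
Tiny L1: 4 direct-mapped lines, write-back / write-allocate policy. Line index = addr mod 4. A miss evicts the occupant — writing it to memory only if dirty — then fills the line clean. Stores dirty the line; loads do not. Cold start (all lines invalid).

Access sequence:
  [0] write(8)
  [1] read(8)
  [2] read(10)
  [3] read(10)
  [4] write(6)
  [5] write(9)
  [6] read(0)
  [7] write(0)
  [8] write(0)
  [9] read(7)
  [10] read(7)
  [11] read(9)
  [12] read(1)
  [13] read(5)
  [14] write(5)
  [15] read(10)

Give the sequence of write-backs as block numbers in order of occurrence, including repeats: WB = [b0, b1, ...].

WB = [8, 9, 6]

0: W B8 -> L0 miss  d=D]
1: R B8 -> L0 hit  d=D]
2: R B10 -> L2 miss  d=-]
3: R B10 -> L2 hit  d=-]
4: W B6 -> L2 miss  d=D]
5: W B9 -> L1 miss  d=D]
6: R B0 -> L0 miss wb->B8  d=-]
7: W B0 -> L0 hit  d=D]
8: W B0 -> L0 hit  d=D]
9: R B7 -> L3 miss  d=-]
10: R B7 -> L3 hit  d=-]
11: R B9 -> L1 hit  d=D]
12: R B1 -> L1 miss wb->B9  d=-]
13: R B5 -> L1 miss  d=-]
14: W B5 -> L1 hit  d=D]
15: R B10 -> L2 miss wb->B6  d=-]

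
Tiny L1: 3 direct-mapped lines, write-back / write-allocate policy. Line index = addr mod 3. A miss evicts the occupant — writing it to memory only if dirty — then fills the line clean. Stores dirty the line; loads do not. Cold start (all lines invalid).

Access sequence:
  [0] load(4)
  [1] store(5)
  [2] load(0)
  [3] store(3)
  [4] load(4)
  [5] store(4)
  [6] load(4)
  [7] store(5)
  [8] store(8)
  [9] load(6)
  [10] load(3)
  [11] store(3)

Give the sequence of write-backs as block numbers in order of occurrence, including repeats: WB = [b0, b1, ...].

0: R B4 -> L1 miss  d=-]
1: W B5 -> L2 miss  d=D]
2: R B0 -> L0 miss  d=-]
3: W B3 -> L0 miss  d=D]
4: R B4 -> L1 hit  d=-]
5: W B4 -> L1 hit  d=D]
6: R B4 -> L1 hit  d=D]
7: W B5 -> L2 hit  d=D]
8: W B8 -> L2 miss wb->B5  d=D]
9: R B6 -> L0 miss wb->B3  d=-]
10: R B3 -> L0 miss  d=-]
11: W B3 -> L0 hit  d=D]

WB = [5, 3]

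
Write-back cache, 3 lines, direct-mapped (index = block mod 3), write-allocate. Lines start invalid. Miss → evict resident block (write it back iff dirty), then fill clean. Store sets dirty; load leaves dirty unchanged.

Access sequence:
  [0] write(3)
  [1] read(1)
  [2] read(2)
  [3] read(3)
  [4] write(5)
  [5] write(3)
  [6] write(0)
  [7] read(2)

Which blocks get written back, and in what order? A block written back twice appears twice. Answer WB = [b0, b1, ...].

WB = [3, 5]

0: W B3 -> L0 miss  d=D]
1: R B1 -> L1 miss  d=-]
2: R B2 -> L2 miss  d=-]
3: R B3 -> L0 hit  d=D]
4: W B5 -> L2 miss  d=D]
5: W B3 -> L0 hit  d=D]
6: W B0 -> L0 miss wb->B3  d=D]
7: R B2 -> L2 miss wb->B5  d=-]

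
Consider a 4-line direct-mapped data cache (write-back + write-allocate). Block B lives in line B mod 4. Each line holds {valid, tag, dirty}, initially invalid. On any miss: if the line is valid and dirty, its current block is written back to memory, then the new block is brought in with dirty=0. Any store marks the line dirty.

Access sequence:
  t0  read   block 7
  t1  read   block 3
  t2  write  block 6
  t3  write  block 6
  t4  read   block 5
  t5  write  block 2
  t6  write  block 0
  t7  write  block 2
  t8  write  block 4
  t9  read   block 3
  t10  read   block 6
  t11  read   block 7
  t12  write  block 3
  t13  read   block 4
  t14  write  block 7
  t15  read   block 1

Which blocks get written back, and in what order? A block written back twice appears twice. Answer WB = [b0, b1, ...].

0: R B7 -> L3 miss  d=-]
1: R B3 -> L3 miss  d=-]
2: W B6 -> L2 miss  d=D]
3: W B6 -> L2 hit  d=D]
4: R B5 -> L1 miss  d=-]
5: W B2 -> L2 miss wb->B6  d=D]
6: W B0 -> L0 miss  d=D]
7: W B2 -> L2 hit  d=D]
8: W B4 -> L0 miss wb->B0  d=D]
9: R B3 -> L3 hit  d=-]
10: R B6 -> L2 miss wb->B2  d=-]
11: R B7 -> L3 miss  d=-]
12: W B3 -> L3 miss  d=D]
13: R B4 -> L0 hit  d=D]
14: W B7 -> L3 miss wb->B3  d=D]
15: R B1 -> L1 miss  d=-]

WB = [6, 0, 2, 3]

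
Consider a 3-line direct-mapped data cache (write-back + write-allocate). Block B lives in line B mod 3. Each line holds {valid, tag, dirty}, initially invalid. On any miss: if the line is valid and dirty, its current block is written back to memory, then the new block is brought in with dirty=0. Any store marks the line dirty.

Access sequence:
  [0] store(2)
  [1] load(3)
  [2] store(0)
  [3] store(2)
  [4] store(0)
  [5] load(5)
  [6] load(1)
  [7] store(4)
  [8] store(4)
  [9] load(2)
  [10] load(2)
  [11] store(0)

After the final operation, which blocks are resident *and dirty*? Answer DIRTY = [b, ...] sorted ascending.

0: W B2 -> L2 miss  d=D]
1: R B3 -> L0 miss  d=-]
2: W B0 -> L0 miss  d=D]
3: W B2 -> L2 hit  d=D]
4: W B0 -> L0 hit  d=D]
5: R B5 -> L2 miss wb->B2  d=-]
6: R B1 -> L1 miss  d=-]
7: W B4 -> L1 miss  d=D]
8: W B4 -> L1 hit  d=D]
9: R B2 -> L2 miss  d=-]
10: R B2 -> L2 hit  d=-]
11: W B0 -> L0 hit  d=D]

DIRTY = [0, 4]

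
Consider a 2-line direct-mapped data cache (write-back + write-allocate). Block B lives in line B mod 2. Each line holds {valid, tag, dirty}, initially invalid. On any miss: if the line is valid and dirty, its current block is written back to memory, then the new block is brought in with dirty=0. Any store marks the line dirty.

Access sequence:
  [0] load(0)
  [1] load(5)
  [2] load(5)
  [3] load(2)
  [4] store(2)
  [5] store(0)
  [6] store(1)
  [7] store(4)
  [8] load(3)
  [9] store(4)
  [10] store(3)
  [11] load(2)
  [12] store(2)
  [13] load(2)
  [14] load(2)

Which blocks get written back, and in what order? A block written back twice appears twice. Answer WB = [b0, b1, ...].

WB = [2, 0, 1, 4]

  0 | R B0 → L0 miss [-]
  1 | R B5 → L1 miss [-]
  2 | R B5 → L1 hit [-]
  3 | R B2 → L0 miss [-]
  4 | W B2 → L0 hit [D]
  5 | W B0 → L0 miss wb→B2 [D]
  6 | W B1 → L1 miss [D]
  7 | W B4 → L0 miss wb→B0 [D]
  8 | R B3 → L1 miss wb→B1 [-]
  9 | W B4 → L0 hit [D]
  10 | W B3 → L1 hit [D]
  11 | R B2 → L0 miss wb→B4 [-]
  12 | W B2 → L0 hit [D]
  13 | R B2 → L0 hit [D]
  14 | R B2 → L0 hit [D]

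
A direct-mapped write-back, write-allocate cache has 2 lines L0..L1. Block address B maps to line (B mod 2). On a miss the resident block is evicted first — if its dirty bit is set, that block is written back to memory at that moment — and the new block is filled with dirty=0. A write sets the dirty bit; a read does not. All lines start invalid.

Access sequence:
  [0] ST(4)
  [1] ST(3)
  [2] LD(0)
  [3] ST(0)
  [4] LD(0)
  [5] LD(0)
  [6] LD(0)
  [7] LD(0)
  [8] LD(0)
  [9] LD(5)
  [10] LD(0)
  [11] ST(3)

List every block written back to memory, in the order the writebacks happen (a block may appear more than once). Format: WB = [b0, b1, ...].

WB = [4, 3]

  0 | W B4 → L0 miss [D]
  1 | W B3 → L1 miss [D]
  2 | R B0 → L0 miss wb→B4 [-]
  3 | W B0 → L0 hit [D]
  4 | R B0 → L0 hit [D]
  5 | R B0 → L0 hit [D]
  6 | R B0 → L0 hit [D]
  7 | R B0 → L0 hit [D]
  8 | R B0 → L0 hit [D]
  9 | R B5 → L1 miss wb→B3 [-]
  10 | R B0 → L0 hit [D]
  11 | W B3 → L1 miss [D]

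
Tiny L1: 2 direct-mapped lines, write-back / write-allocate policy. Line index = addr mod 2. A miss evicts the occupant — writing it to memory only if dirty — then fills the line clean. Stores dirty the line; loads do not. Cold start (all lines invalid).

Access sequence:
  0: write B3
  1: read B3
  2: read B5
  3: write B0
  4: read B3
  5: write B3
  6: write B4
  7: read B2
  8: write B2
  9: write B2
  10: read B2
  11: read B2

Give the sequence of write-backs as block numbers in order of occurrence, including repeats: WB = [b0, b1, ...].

WB = [3, 0, 4]

  0 | W B3 → L1 miss [D]
  1 | R B3 → L1 hit [D]
  2 | R B5 → L1 miss wb→B3 [-]
  3 | W B0 → L0 miss [D]
  4 | R B3 → L1 miss [-]
  5 | W B3 → L1 hit [D]
  6 | W B4 → L0 miss wb→B0 [D]
  7 | R B2 → L0 miss wb→B4 [-]
  8 | W B2 → L0 hit [D]
  9 | W B2 → L0 hit [D]
  10 | R B2 → L0 hit [D]
  11 | R B2 → L0 hit [D]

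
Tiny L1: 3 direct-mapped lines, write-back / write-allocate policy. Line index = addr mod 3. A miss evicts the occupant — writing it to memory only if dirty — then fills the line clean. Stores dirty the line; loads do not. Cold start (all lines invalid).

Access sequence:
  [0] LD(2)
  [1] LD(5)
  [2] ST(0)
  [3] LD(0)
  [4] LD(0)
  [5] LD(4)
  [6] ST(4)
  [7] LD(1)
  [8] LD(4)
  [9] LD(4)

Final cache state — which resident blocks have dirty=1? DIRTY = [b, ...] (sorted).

DIRTY = [0]

0: R B2 -> L2 miss  d=-]
1: R B5 -> L2 miss  d=-]
2: W B0 -> L0 miss  d=D]
3: R B0 -> L0 hit  d=D]
4: R B0 -> L0 hit  d=D]
5: R B4 -> L1 miss  d=-]
6: W B4 -> L1 hit  d=D]
7: R B1 -> L1 miss wb->B4  d=-]
8: R B4 -> L1 miss  d=-]
9: R B4 -> L1 hit  d=-]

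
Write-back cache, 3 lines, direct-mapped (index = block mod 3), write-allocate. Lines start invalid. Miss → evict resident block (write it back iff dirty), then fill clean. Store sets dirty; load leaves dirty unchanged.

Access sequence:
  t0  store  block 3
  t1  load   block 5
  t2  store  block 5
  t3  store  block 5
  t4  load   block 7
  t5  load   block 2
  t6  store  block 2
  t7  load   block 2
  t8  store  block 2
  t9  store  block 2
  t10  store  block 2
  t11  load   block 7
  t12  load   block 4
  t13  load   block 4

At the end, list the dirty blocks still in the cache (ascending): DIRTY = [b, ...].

  0 | W B3 → L0 miss [D]
  1 | R B5 → L2 miss [-]
  2 | W B5 → L2 hit [D]
  3 | W B5 → L2 hit [D]
  4 | R B7 → L1 miss [-]
  5 | R B2 → L2 miss wb→B5 [-]
  6 | W B2 → L2 hit [D]
  7 | R B2 → L2 hit [D]
  8 | W B2 → L2 hit [D]
  9 | W B2 → L2 hit [D]
  10 | W B2 → L2 hit [D]
  11 | R B7 → L1 hit [-]
  12 | R B4 → L1 miss [-]
  13 | R B4 → L1 hit [-]

DIRTY = [2, 3]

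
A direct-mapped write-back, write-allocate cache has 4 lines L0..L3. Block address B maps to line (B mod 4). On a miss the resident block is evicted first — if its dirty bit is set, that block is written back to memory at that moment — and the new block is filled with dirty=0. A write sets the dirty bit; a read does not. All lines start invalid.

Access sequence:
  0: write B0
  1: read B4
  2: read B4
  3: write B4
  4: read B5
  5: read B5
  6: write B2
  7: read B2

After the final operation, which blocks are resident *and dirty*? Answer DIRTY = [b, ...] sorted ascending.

DIRTY = [2, 4]

0: W B0 -> L0 miss  d=D]
1: R B4 -> L0 miss wb->B0  d=-]
2: R B4 -> L0 hit  d=-]
3: W B4 -> L0 hit  d=D]
4: R B5 -> L1 miss  d=-]
5: R B5 -> L1 hit  d=-]
6: W B2 -> L2 miss  d=D]
7: R B2 -> L2 hit  d=D]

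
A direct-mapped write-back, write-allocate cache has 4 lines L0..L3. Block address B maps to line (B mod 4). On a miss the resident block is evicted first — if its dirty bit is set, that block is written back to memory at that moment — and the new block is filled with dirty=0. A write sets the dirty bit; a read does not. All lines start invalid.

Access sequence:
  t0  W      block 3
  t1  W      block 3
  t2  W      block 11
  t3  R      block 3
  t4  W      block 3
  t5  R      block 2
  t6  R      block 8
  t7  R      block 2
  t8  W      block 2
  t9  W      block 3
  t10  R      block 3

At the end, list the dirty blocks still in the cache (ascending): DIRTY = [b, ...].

  0 | W B3 → L3 miss [D]
  1 | W B3 → L3 hit [D]
  2 | W B11 → L3 miss wb→B3 [D]
  3 | R B3 → L3 miss wb→B11 [-]
  4 | W B3 → L3 hit [D]
  5 | R B2 → L2 miss [-]
  6 | R B8 → L0 miss [-]
  7 | R B2 → L2 hit [-]
  8 | W B2 → L2 hit [D]
  9 | W B3 → L3 hit [D]
  10 | R B3 → L3 hit [D]

DIRTY = [2, 3]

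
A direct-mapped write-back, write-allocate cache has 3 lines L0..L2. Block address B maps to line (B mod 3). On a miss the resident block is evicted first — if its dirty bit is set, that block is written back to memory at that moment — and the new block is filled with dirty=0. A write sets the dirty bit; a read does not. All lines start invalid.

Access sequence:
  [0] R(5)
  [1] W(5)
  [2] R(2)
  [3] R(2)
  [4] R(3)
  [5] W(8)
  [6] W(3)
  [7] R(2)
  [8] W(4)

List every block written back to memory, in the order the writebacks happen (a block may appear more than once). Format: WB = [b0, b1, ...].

WB = [5, 8]

  0 | R B5 → L2 miss [-]
  1 | W B5 → L2 hit [D]
  2 | R B2 → L2 miss wb→B5 [-]
  3 | R B2 → L2 hit [-]
  4 | R B3 → L0 miss [-]
  5 | W B8 → L2 miss [D]
  6 | W B3 → L0 hit [D]
  7 | R B2 → L2 miss wb→B8 [-]
  8 | W B4 → L1 miss [D]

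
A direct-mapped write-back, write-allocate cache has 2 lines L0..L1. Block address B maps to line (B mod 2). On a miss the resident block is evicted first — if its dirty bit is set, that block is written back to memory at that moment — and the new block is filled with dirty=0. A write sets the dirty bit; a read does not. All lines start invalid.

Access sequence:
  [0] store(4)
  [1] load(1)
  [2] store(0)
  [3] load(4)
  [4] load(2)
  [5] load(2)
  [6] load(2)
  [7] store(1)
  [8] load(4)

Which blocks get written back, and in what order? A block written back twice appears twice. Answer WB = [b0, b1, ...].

WB = [4, 0]

0: W B4 -> L0 miss  d=D]
1: R B1 -> L1 miss  d=-]
2: W B0 -> L0 miss wb->B4  d=D]
3: R B4 -> L0 miss wb->B0  d=-]
4: R B2 -> L0 miss  d=-]
5: R B2 -> L0 hit  d=-]
6: R B2 -> L0 hit  d=-]
7: W B1 -> L1 hit  d=D]
8: R B4 -> L0 miss  d=-]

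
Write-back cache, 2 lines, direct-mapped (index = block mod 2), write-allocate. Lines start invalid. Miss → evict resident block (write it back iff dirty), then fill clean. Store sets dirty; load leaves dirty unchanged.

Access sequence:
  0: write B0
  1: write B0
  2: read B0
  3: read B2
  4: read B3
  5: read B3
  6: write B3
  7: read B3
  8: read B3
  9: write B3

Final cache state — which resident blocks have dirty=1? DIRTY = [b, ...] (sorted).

0: W B0 -> L0 miss  d=D]
1: W B0 -> L0 hit  d=D]
2: R B0 -> L0 hit  d=D]
3: R B2 -> L0 miss wb->B0  d=-]
4: R B3 -> L1 miss  d=-]
5: R B3 -> L1 hit  d=-]
6: W B3 -> L1 hit  d=D]
7: R B3 -> L1 hit  d=D]
8: R B3 -> L1 hit  d=D]
9: W B3 -> L1 hit  d=D]

DIRTY = [3]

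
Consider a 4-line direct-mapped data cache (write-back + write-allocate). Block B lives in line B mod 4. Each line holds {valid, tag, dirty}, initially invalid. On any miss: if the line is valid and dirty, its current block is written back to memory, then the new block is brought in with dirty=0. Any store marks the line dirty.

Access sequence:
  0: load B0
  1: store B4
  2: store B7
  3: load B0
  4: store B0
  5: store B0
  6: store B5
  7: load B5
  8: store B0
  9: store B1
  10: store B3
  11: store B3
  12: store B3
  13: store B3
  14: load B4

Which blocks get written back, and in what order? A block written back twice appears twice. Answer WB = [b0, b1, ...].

WB = [4, 5, 7, 0]

0: R B0 → L0 miss [-]
1: W B4 → L0 miss [D]
2: W B7 → L3 miss [D]
3: R B0 → L0 miss wb→B4 [-]
4: W B0 → L0 hit [D]
5: W B0 → L0 hit [D]
6: W B5 → L1 miss [D]
7: R B5 → L1 hit [D]
8: W B0 → L0 hit [D]
9: W B1 → L1 miss wb→B5 [D]
10: W B3 → L3 miss wb→B7 [D]
11: W B3 → L3 hit [D]
12: W B3 → L3 hit [D]
13: W B3 → L3 hit [D]
14: R B4 → L0 miss wb→B0 [-]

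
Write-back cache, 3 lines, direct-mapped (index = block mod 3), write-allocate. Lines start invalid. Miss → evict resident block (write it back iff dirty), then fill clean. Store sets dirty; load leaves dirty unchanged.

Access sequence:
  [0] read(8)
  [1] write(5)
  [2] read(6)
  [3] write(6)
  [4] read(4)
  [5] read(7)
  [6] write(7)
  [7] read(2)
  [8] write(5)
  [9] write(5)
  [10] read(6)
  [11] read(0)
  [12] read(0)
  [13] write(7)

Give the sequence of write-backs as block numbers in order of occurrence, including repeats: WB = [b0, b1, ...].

WB = [5, 6]

  0 | R B8 → L2 miss [-]
  1 | W B5 → L2 miss [D]
  2 | R B6 → L0 miss [-]
  3 | W B6 → L0 hit [D]
  4 | R B4 → L1 miss [-]
  5 | R B7 → L1 miss [-]
  6 | W B7 → L1 hit [D]
  7 | R B2 → L2 miss wb→B5 [-]
  8 | W B5 → L2 miss [D]
  9 | W B5 → L2 hit [D]
  10 | R B6 → L0 hit [D]
  11 | R B0 → L0 miss wb→B6 [-]
  12 | R B0 → L0 hit [-]
  13 | W B7 → L1 hit [D]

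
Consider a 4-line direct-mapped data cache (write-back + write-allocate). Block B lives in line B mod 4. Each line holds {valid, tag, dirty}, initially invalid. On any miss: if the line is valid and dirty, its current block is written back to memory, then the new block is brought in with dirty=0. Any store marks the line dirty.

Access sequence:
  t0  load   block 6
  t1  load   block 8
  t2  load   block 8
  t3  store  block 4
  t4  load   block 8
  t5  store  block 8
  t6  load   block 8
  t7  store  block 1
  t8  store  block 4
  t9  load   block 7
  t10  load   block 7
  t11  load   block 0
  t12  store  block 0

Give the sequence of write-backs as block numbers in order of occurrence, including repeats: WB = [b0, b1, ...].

0: R B6 -> L2 miss  d=-]
1: R B8 -> L0 miss  d=-]
2: R B8 -> L0 hit  d=-]
3: W B4 -> L0 miss  d=D]
4: R B8 -> L0 miss wb->B4  d=-]
5: W B8 -> L0 hit  d=D]
6: R B8 -> L0 hit  d=D]
7: W B1 -> L1 miss  d=D]
8: W B4 -> L0 miss wb->B8  d=D]
9: R B7 -> L3 miss  d=-]
10: R B7 -> L3 hit  d=-]
11: R B0 -> L0 miss wb->B4  d=-]
12: W B0 -> L0 hit  d=D]

WB = [4, 8, 4]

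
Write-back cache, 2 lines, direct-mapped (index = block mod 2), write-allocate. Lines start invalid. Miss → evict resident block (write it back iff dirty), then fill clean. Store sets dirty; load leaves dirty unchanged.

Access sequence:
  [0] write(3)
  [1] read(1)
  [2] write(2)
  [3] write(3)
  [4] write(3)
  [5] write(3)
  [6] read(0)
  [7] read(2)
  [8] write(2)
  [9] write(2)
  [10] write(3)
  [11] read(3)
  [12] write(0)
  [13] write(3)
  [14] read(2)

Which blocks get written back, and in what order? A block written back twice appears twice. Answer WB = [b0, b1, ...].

WB = [3, 2, 2, 0]

0: W B3 → L1 miss [D]
1: R B1 → L1 miss wb→B3 [-]
2: W B2 → L0 miss [D]
3: W B3 → L1 miss [D]
4: W B3 → L1 hit [D]
5: W B3 → L1 hit [D]
6: R B0 → L0 miss wb→B2 [-]
7: R B2 → L0 miss [-]
8: W B2 → L0 hit [D]
9: W B2 → L0 hit [D]
10: W B3 → L1 hit [D]
11: R B3 → L1 hit [D]
12: W B0 → L0 miss wb→B2 [D]
13: W B3 → L1 hit [D]
14: R B2 → L0 miss wb→B0 [-]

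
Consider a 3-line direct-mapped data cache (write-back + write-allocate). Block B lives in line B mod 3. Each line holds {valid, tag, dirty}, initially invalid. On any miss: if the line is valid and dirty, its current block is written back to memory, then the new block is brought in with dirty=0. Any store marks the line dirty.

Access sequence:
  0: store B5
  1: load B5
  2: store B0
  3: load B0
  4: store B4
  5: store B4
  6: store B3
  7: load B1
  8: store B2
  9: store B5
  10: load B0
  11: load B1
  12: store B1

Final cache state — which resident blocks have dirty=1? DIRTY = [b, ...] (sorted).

DIRTY = [1, 5]

0: W B5 → L2 miss [D]
1: R B5 → L2 hit [D]
2: W B0 → L0 miss [D]
3: R B0 → L0 hit [D]
4: W B4 → L1 miss [D]
5: W B4 → L1 hit [D]
6: W B3 → L0 miss wb→B0 [D]
7: R B1 → L1 miss wb→B4 [-]
8: W B2 → L2 miss wb→B5 [D]
9: W B5 → L2 miss wb→B2 [D]
10: R B0 → L0 miss wb→B3 [-]
11: R B1 → L1 hit [-]
12: W B1 → L1 hit [D]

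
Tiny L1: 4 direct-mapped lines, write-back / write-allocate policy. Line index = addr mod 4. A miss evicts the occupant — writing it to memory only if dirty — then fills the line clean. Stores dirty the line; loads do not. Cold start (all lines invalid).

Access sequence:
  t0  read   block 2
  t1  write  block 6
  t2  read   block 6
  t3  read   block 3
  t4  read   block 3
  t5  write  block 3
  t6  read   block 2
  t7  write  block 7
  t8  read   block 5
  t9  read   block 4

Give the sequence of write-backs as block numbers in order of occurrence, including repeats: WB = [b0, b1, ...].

  0 | R B2 → L2 miss [-]
  1 | W B6 → L2 miss [D]
  2 | R B6 → L2 hit [D]
  3 | R B3 → L3 miss [-]
  4 | R B3 → L3 hit [-]
  5 | W B3 → L3 hit [D]
  6 | R B2 → L2 miss wb→B6 [-]
  7 | W B7 → L3 miss wb→B3 [D]
  8 | R B5 → L1 miss [-]
  9 | R B4 → L0 miss [-]

WB = [6, 3]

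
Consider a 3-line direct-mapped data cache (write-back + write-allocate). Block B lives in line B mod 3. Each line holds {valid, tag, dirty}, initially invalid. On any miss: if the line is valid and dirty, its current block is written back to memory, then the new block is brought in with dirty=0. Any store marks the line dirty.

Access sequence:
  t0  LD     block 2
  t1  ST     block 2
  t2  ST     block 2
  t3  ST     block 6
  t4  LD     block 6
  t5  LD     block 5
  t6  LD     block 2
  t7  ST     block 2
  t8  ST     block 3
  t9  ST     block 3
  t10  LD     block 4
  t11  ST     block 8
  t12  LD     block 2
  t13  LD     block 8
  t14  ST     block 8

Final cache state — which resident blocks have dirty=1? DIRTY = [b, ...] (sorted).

DIRTY = [3, 8]

  0 | R B2 → L2 miss [-]
  1 | W B2 → L2 hit [D]
  2 | W B2 → L2 hit [D]
  3 | W B6 → L0 miss [D]
  4 | R B6 → L0 hit [D]
  5 | R B5 → L2 miss wb→B2 [-]
  6 | R B2 → L2 miss [-]
  7 | W B2 → L2 hit [D]
  8 | W B3 → L0 miss wb→B6 [D]
  9 | W B3 → L0 hit [D]
  10 | R B4 → L1 miss [-]
  11 | W B8 → L2 miss wb→B2 [D]
  12 | R B2 → L2 miss wb→B8 [-]
  13 | R B8 → L2 miss [-]
  14 | W B8 → L2 hit [D]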